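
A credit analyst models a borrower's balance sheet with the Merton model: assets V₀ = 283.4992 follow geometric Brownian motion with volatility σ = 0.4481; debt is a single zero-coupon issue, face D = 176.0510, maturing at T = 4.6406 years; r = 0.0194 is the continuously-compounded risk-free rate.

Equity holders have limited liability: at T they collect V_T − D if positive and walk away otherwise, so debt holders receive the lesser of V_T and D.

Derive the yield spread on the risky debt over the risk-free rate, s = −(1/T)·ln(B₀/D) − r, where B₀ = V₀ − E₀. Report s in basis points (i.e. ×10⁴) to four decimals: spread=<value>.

spread=501.2940

d₁ = [ln(V₀/D) + (r + σ²/2)T] / (σ√T)
   = [ln(283.4992/176.0510) + (0.0194 + 0.5·0.4481²)·4.6406] / (0.4481·√4.6406)
   = [0.476436 + 0.555929] / 0.965299 = 1.069476
d₂ = d₁ − σ√T = 1.069476 − 0.965299 = 0.104177
N(d₁) = 0.857572,  N(d₂) = 0.541485,  e^(−rT) = 0.913906
E₀ = V₀·N(d₁) − D·e^(−rT)·N(d₂)
   = 283.4992·0.857572 − 176.0510·0.913906·0.541485 = 155.999301
B₀ = V₀ − E₀ = 283.4992 − 155.999301 = 127.499899
spread = −(1/T)·ln(B₀/D) − r = −(1/4.6406)·ln(127.499899/176.0510) − 0.0194 = 0.05012940
in basis points: 0.05012940 × 10⁴ = 501.2940 bp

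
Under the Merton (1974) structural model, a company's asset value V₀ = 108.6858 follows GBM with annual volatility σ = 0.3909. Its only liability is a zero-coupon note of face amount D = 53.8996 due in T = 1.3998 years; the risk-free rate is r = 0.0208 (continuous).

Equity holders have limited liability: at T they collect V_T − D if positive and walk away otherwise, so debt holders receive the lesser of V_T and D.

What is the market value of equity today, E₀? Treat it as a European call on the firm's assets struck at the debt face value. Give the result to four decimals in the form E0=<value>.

E0=57.1674

d₁ = [ln(V₀/D) + (r + σ²/2)T] / (σ√T)
   = [ln(108.6858/53.8996) + (0.0208 + 0.5·0.3909²)·1.3998] / (0.3909·√1.3998)
   = [0.701338 + 0.136063] / 0.462486 = 1.810650
d₂ = d₁ − σ√T = 1.810650 − 0.462486 = 1.348164
N(d₁) = 0.964903,  N(d₂) = 0.911197,  e^(−rT) = 0.971304
E₀ = V₀·N(d₁) − D·e^(−rT)·N(d₂)
   = 108.6858·0.964903 − 53.8996·0.971304·0.911197 = 57.167389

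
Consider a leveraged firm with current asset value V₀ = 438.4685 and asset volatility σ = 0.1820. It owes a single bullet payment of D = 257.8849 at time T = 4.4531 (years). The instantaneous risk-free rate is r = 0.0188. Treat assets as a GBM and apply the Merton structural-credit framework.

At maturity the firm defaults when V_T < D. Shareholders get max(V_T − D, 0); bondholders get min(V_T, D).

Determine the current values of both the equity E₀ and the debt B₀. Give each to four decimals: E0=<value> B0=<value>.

d₁ = [ln(V₀/D) + (r + σ²/2)T] / (σ√T)
   = [ln(438.4685/257.8849) + (0.0188 + 0.5·0.1820²)·4.4531] / (0.1820·√4.4531)
   = [0.530775 + 0.157471] / 0.384063 = 1.792010
d₂ = d₁ − σ√T = 1.792010 − 0.384063 = 1.407947
N(d₁) = 0.963434,  N(d₂) = 0.920427,  e^(−rT) = 0.919690
E₀ = V₀·N(d₁) − D·e^(−rT)·N(d₂)
   = 438.4685·0.963434 − 257.8849·0.919690·0.920427 = 204.134117
B₀ = V₀ − E₀ = 438.4685 − 204.134117 = 234.334383

E0=204.1341 B0=234.3344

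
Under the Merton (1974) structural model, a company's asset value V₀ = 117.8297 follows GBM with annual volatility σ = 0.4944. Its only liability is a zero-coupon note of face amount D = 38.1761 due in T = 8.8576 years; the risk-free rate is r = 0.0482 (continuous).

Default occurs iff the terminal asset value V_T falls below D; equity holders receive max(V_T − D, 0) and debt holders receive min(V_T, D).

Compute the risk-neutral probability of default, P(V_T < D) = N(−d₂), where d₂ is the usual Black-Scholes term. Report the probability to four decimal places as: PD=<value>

d₁ = [ln(V₀/D) + (r + σ²/2)T] / (σ√T)
   = [ln(117.8297/38.1761) + (0.0482 + 0.5·0.4944²)·8.8576] / (0.4944·√8.8576)
   = [1.127031 + 1.509474] / 1.471419 = 1.791810
d₂ = d₁ − σ√T = 1.791810 − 1.471419 = 0.320391
risk-neutral PD = N(−d₂) = N(-0.320391) = 0.374336

PD=0.3743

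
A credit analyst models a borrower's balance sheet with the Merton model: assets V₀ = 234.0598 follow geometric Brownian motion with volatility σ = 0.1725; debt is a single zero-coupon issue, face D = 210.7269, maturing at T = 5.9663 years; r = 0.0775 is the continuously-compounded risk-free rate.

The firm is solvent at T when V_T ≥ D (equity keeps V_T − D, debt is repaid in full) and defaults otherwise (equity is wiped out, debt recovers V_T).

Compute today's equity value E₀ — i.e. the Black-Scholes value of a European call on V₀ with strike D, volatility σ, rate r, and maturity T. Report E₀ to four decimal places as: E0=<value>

d₁ = [ln(V₀/D) + (r + σ²/2)T] / (σ√T)
   = [ln(234.0598/210.7269) + (0.0775 + 0.5·0.1725²)·5.9663] / (0.1725·√5.9663)
   = [0.105014 + 0.551156] / 0.421349 = 1.557307
d₂ = d₁ − σ√T = 1.557307 − 0.421349 = 1.135958
N(d₁) = 0.940301,  N(d₂) = 0.872013,  e^(−rT) = 0.629778
E₀ = V₀·N(d₁) − D·e^(−rT)·N(d₂)
   = 234.0598·0.940301 − 210.7269·0.629778·0.872013 = 104.360888

E0=104.3609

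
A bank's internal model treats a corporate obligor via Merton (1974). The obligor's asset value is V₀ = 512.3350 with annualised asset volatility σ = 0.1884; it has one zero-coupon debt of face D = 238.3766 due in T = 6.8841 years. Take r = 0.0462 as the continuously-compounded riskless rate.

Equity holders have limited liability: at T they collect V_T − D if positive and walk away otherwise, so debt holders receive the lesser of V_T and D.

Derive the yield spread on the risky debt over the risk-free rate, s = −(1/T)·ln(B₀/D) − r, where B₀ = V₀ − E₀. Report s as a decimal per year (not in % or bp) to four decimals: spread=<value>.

d₁ = [ln(V₀/D) + (r + σ²/2)T] / (σ√T)
   = [ln(512.3350/238.3766) + (0.0462 + 0.5·0.1884²)·6.8841] / (0.1884·√6.8841)
   = [0.765127 + 0.440219] / 0.494316 = 2.438414
d₂ = d₁ − σ√T = 2.438414 − 0.494316 = 1.944098
N(d₁) = 0.992624,  N(d₂) = 0.974058,  e^(−rT) = 0.727570
E₀ = V₀·N(d₁) − D·e^(−rT)·N(d₂)
   = 512.3350·0.992624 − 238.3766·0.727570·0.974058 = 339.619682
B₀ = V₀ − E₀ = 512.3350 − 339.619682 = 172.715318
spread = −(1/T)·ln(B₀/D) − r = −(1/6.8841)·ln(172.715318/238.3766) − 0.0462 = 0.00060453

spread=0.0006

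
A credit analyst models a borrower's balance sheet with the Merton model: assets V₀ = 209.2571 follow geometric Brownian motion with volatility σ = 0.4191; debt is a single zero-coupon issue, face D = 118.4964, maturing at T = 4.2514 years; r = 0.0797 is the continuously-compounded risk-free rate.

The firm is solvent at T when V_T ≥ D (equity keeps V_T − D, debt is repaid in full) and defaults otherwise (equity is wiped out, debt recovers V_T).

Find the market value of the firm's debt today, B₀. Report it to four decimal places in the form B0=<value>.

B0=76.2566

d₁ = [ln(V₀/D) + (r + σ²/2)T] / (σ√T)
   = [ln(209.2571/118.4964) + (0.0797 + 0.5·0.4191²)·4.2514] / (0.4191·√4.2514)
   = [0.568681 + 0.712205] / 0.864139 = 1.482268
d₂ = d₁ − σ√T = 1.482268 − 0.864139 = 0.618129
N(d₁) = 0.930866,  N(d₂) = 0.731755,  e^(−rT) = 0.712599
E₀ = V₀·N(d₁) − D·e^(−rT)·N(d₂)
   = 209.2571·0.930866 − 118.4964·0.712599·0.731755 = 133.000543
B₀ = V₀ − E₀ = 209.2571 − 133.000543 = 76.256557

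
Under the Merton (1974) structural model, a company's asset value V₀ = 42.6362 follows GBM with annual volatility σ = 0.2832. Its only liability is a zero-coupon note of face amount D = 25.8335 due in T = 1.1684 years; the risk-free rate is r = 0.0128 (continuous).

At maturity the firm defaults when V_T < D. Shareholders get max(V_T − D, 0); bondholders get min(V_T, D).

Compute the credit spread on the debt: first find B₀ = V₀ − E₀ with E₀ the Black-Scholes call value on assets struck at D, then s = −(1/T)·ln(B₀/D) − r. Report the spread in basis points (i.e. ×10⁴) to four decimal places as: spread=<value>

spread=63.9055

d₁ = [ln(V₀/D) + (r + σ²/2)T] / (σ√T)
   = [ln(42.6362/25.8335) + (0.0128 + 0.5·0.2832²)·1.1684] / (0.2832·√1.1684)
   = [0.501032 + 0.061810] / 0.306118 = 1.838641
d₂ = d₁ − σ√T = 1.838641 − 0.306118 = 1.532523
N(d₁) = 0.967016,  N(d₂) = 0.937303,  e^(−rT) = 0.985156
E₀ = V₀·N(d₁) − D·e^(−rT)·N(d₂)
   = 42.6362·0.967016 − 25.8335·0.985156·0.937303 = 17.375499
B₀ = V₀ − E₀ = 42.6362 − 17.375499 = 25.260701
spread = −(1/T)·ln(B₀/D) − r = −(1/1.1684)·ln(25.260701/25.8335) − 0.0128 = 0.00639055
in basis points: 0.00639055 × 10⁴ = 63.9055 bp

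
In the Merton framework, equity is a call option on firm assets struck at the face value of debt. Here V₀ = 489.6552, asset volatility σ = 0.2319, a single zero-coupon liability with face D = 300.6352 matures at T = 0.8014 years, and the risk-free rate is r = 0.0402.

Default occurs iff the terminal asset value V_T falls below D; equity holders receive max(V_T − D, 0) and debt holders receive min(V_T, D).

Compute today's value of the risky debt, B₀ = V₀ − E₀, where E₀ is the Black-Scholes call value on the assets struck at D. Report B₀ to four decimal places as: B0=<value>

d₁ = [ln(V₀/D) + (r + σ²/2)T] / (σ√T)
   = [ln(489.6552/300.6352) + (0.0402 + 0.5·0.2319²)·0.8014] / (0.2319·√0.8014)
   = [0.487804 + 0.053765] / 0.207599 = 2.608725
d₂ = d₁ − σ√T = 2.608725 − 0.207599 = 2.401126
N(d₁) = 0.995456,  N(d₂) = 0.991828,  e^(−rT) = 0.968297
E₀ = V₀·N(d₁) − D·e^(−rT)·N(d₂)
   = 489.6552·0.995456 − 300.6352·0.968297·0.991828 = 198.705005
B₀ = V₀ − E₀ = 489.6552 − 198.705005 = 290.950195

B0=290.9502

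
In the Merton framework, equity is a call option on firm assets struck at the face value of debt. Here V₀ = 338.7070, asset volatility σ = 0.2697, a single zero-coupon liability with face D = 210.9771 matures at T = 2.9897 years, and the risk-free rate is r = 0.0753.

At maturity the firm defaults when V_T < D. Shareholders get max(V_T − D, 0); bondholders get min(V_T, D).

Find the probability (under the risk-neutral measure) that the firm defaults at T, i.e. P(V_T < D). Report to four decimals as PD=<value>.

PD=0.1030

d₁ = [ln(V₀/D) + (r + σ²/2)T] / (σ√T)
   = [ln(338.7070/210.9771) + (0.0753 + 0.5·0.2697²)·2.9897] / (0.2697·√2.9897)
   = [0.473386 + 0.333857] / 0.466331 = 1.731049
d₂ = d₁ − σ√T = 1.731049 − 0.466331 = 1.264718
risk-neutral PD = N(−d₂) = N(-1.264718) = 0.102986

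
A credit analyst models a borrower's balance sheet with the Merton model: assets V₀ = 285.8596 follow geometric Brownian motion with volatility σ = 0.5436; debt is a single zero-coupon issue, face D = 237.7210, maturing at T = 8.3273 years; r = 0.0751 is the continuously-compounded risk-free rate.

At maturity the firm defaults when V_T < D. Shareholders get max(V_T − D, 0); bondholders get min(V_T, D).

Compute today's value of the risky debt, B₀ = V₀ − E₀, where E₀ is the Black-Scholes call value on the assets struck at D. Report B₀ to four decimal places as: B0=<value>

B0=77.7977

d₁ = [ln(V₀/D) + (r + σ²/2)T] / (σ√T)
   = [ln(285.8596/237.7210) + (0.0751 + 0.5·0.5436²)·8.3273] / (0.5436·√8.3273)
   = [0.184403 + 1.855743] / 1.568670 = 1.300558
d₂ = d₁ − σ√T = 1.300558 − 1.568670 = -0.268112
N(d₁) = 0.903295,  N(d₂) = 0.394307,  e^(−rT) = 0.535058
E₀ = V₀·N(d₁) − D·e^(−rT)·N(d₂)
   = 285.8596·0.903295 − 237.7210·0.535058·0.394307 = 208.061942
B₀ = V₀ − E₀ = 285.8596 − 208.061942 = 77.797658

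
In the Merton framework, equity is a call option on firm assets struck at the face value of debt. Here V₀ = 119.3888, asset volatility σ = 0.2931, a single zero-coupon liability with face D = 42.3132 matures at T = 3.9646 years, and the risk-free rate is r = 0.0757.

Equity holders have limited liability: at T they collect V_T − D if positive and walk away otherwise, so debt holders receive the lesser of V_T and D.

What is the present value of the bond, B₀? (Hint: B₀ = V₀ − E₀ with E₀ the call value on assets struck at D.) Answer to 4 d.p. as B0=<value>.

B0=31.2132

d₁ = [ln(V₀/D) + (r + σ²/2)T] / (σ√T)
   = [ln(119.3888/42.3132) + (0.0757 + 0.5·0.2931²)·3.9646] / (0.2931·√3.9646)
   = [1.037286 + 0.470415] / 0.583600 = 2.583448
d₂ = d₁ − σ√T = 2.583448 − 0.583600 = 1.999848
N(d₁) = 0.995109,  N(d₂) = 0.977242,  e^(−rT) = 0.740729
E₀ = V₀·N(d₁) − D·e^(−rT)·N(d₂)
   = 119.3888·0.995109 − 42.3132·0.740729·0.977242 = 88.175565
B₀ = V₀ − E₀ = 119.3888 − 88.175565 = 31.213235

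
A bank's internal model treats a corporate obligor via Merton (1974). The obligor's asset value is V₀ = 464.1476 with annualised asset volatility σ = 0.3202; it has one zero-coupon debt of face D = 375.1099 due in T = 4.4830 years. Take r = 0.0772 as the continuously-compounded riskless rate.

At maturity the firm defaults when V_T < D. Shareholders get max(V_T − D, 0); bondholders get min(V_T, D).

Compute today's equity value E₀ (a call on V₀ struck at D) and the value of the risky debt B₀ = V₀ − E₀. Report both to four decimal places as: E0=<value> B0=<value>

d₁ = [ln(V₀/D) + (r + σ²/2)T] / (σ√T)
   = [ln(464.1476/375.1099) + (0.0772 + 0.5·0.3202²)·4.4830] / (0.3202·√4.4830)
   = [0.212984 + 0.575904] / 0.677963 = 1.163616
d₂ = d₁ − σ√T = 1.163616 − 0.677963 = 0.485653
N(d₁) = 0.877710,  N(d₂) = 0.686393,  e^(−rT) = 0.707451
E₀ = V₀·N(d₁) − D·e^(−rT)·N(d₂)
   = 464.1476·0.877710 − 375.1099·0.707451·0.686393 = 225.237649
B₀ = V₀ − E₀ = 464.1476 − 225.237649 = 238.909951

E0=225.2376 B0=238.9100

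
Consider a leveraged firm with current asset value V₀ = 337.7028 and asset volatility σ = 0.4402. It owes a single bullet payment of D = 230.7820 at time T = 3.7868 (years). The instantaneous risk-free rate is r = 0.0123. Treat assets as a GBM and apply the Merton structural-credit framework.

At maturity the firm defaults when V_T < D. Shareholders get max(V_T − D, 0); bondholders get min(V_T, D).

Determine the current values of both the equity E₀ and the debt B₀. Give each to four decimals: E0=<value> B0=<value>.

d₁ = [ln(V₀/D) + (r + σ²/2)T] / (σ√T)
   = [ln(337.7028/230.7820) + (0.0123 + 0.5·0.4402²)·3.7868] / (0.4402·√3.7868)
   = [0.380693 + 0.413473] / 0.856616 = 0.927097
d₂ = d₁ − σ√T = 0.927097 − 0.856616 = 0.070481
N(d₁) = 0.823062,  N(d₂) = 0.528094,  e^(−rT) = 0.954490
E₀ = V₀·N(d₁) − D·e^(−rT)·N(d₂)
   = 337.7028·0.823062 − 230.7820·0.954490·0.528094 = 161.622058
B₀ = V₀ − E₀ = 337.7028 − 161.622058 = 176.080742

E0=161.6221 B0=176.0807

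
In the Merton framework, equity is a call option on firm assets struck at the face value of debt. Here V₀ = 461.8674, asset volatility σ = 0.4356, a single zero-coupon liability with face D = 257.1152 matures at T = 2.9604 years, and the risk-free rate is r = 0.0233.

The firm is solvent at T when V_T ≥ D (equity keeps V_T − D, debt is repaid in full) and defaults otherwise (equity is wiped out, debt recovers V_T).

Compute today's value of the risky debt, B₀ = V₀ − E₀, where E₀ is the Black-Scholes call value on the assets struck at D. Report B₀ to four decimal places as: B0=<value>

B0=214.7753

d₁ = [ln(V₀/D) + (r + σ²/2)T] / (σ√T)
   = [ln(461.8674/257.1152) + (0.0233 + 0.5·0.4356²)·2.9604] / (0.4356·√2.9604)
   = [0.585754 + 0.349841] / 0.749485 = 1.248317
d₂ = d₁ − σ√T = 1.248317 − 0.749485 = 0.498832
N(d₁) = 0.894042,  N(d₂) = 0.691051,  e^(−rT) = 0.933348
E₀ = V₀·N(d₁) − D·e^(−rT)·N(d₂)
   = 461.8674·0.894042 − 257.1152·0.933348·0.691051 = 247.092093
B₀ = V₀ − E₀ = 461.8674 − 247.092093 = 214.775307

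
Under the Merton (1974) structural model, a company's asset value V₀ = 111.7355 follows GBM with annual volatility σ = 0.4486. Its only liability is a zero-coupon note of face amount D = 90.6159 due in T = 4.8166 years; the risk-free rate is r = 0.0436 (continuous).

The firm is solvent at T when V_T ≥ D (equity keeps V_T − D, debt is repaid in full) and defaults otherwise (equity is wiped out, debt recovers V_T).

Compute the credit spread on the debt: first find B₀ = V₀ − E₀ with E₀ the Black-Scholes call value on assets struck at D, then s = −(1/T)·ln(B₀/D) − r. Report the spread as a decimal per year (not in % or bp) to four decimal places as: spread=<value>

d₁ = [ln(V₀/D) + (r + σ²/2)T] / (σ√T)
   = [ln(111.7355/90.6159) + (0.0436 + 0.5·0.4486²)·4.8166] / (0.4486·√4.8166)
   = [0.209505 + 0.694655] / 0.984531 = 0.918365
d₂ = d₁ − σ√T = 0.918365 − 0.984531 = -0.066166
N(d₁) = 0.820786,  N(d₂) = 0.473623,  e^(−rT) = 0.810581
E₀ = V₀·N(d₁) − D·e^(−rT)·N(d₂)
   = 111.7355·0.820786 − 90.6159·0.810581·0.473623 = 56.922627
B₀ = V₀ − E₀ = 111.7355 − 56.922627 = 54.812873
spread = −(1/T)·ln(B₀/D) − r = −(1/4.8166)·ln(54.812873/90.6159) − 0.0436 = 0.06076919

spread=0.0608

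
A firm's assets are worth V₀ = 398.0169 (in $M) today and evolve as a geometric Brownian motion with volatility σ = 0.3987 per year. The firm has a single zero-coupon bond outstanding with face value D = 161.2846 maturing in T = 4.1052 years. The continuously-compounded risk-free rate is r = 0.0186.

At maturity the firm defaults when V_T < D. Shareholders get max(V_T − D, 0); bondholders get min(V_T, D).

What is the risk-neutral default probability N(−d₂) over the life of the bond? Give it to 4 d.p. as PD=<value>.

d₁ = [ln(V₀/D) + (r + σ²/2)T] / (σ√T)
   = [ln(398.0169/161.2846) + (0.0186 + 0.5·0.3987²)·4.1052] / (0.3987·√4.1052)
   = [0.903324 + 0.402641] / 0.807818 = 1.616659
d₂ = d₁ − σ√T = 1.616659 − 0.807818 = 0.808841
risk-neutral PD = N(−d₂) = N(-0.808841) = 0.209303

PD=0.2093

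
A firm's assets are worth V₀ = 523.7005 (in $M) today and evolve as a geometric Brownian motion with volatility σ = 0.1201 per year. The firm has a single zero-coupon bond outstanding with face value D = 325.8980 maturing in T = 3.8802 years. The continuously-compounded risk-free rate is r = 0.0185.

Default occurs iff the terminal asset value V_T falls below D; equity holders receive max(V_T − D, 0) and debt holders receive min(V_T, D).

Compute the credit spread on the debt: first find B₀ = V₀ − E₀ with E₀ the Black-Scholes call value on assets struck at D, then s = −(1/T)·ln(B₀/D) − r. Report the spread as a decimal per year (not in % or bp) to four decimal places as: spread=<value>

d₁ = [ln(V₀/D) + (r + σ²/2)T] / (σ√T)
   = [ln(523.7005/325.8980) + (0.0185 + 0.5·0.1201²)·3.8802] / (0.1201·√3.8802)
   = [0.474336 + 0.099768] / 0.236576 = 2.426721
d₂ = d₁ − σ√T = 2.426721 − 0.236576 = 2.190146
N(d₁) = 0.992382,  N(d₂) = 0.985743,  e^(−rT) = 0.930732
E₀ = V₀·N(d₁) − D·e^(−rT)·N(d₂)
   = 523.7005·0.992382 − 325.8980·0.930732·0.985743 = 220.711639
B₀ = V₀ − E₀ = 523.7005 − 220.711639 = 302.988861
spread = −(1/T)·ln(B₀/D) − r = −(1/3.8802)·ln(302.988861/325.8980) − 0.0185 = 0.00028470

spread=0.0003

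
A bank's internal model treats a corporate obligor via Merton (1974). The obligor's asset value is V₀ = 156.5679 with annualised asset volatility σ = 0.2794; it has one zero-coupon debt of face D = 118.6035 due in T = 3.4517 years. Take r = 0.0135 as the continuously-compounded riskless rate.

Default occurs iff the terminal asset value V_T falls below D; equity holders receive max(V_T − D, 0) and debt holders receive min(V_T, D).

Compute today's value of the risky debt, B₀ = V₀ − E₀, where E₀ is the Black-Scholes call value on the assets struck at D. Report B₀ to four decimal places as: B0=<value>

d₁ = [ln(V₀/D) + (r + σ²/2)T] / (σ√T)
   = [ln(156.5679/118.6035) + (0.0135 + 0.5·0.2794²)·3.4517] / (0.2794·√3.4517)
   = [0.277704 + 0.181325] / 0.519090 = 0.884295
d₂ = d₁ − σ√T = 0.884295 − 0.519090 = 0.365205
N(d₁) = 0.811732,  N(d₂) = 0.642521,  e^(−rT) = 0.954471
E₀ = V₀·N(d₁) − D·e^(−rT)·N(d₂)
   = 156.5679·0.811732 − 118.6035·0.954471·0.642521 = 54.355436
B₀ = V₀ − E₀ = 156.5679 − 54.355436 = 102.212464

B0=102.2125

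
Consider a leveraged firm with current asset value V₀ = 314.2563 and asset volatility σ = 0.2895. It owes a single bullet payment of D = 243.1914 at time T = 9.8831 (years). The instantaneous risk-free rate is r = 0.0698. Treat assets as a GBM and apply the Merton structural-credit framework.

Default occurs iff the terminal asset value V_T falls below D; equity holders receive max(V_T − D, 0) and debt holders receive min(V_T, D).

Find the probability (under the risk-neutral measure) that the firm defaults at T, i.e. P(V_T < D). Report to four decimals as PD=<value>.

PD=0.2794

d₁ = [ln(V₀/D) + (r + σ²/2)T] / (σ√T)
   = [ln(314.2563/243.1914) + (0.0698 + 0.5·0.2895²)·9.8831] / (0.2895·√9.8831)
   = [0.256360 + 1.103993] / 0.910113 = 1.494708
d₂ = d₁ − σ√T = 1.494708 − 0.910113 = 0.584596
risk-neutral PD = N(−d₂) = N(-0.584596) = 0.279410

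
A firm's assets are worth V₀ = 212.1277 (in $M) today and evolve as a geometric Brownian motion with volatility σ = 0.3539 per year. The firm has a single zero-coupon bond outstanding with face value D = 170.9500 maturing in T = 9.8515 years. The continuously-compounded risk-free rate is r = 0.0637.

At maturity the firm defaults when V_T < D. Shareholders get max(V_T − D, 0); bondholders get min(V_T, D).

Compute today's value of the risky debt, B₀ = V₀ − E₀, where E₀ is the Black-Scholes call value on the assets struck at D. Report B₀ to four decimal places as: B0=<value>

d₁ = [ln(V₀/D) + (r + σ²/2)T] / (σ√T)
   = [ln(212.1277/170.9500) + (0.0637 + 0.5·0.3539²)·9.8515] / (0.3539·√9.8515)
   = [0.215817 + 1.244467] / 1.110789 = 1.314637
d₂ = d₁ − σ√T = 1.314637 − 1.110789 = 0.203847
N(d₁) = 0.905684,  N(d₂) = 0.580764,  e^(−rT) = 0.533903
E₀ = V₀·N(d₁) − D·e^(−rT)·N(d₂)
   = 212.1277·0.905684 − 170.9500·0.533903·0.580764 = 139.113923
B₀ = V₀ − E₀ = 212.1277 − 139.113923 = 73.013777

B0=73.0138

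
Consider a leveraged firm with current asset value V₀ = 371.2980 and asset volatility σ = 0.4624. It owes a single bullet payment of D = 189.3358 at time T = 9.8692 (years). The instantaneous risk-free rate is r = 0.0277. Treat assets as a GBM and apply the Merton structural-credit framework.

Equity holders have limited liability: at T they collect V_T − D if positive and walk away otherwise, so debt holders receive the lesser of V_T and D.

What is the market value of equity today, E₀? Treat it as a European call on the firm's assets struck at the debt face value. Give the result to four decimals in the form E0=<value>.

d₁ = [ln(V₀/D) + (r + σ²/2)T] / (σ√T)
   = [ln(371.2980/189.3358) + (0.0277 + 0.5·0.4624²)·9.8692] / (0.4624·√9.8692)
   = [0.673483 + 1.328462] / 1.452643 = 1.378140
d₂ = d₁ − σ√T = 1.378140 − 1.452643 = -0.074503
N(d₁) = 0.915920,  N(d₂) = 0.470305,  e^(−rT) = 0.760806
E₀ = V₀·N(d₁) − D·e^(−rT)·N(d₂)
   = 371.2980·0.915920 − 189.3358·0.760806·0.470305 = 272.332813

E0=272.3328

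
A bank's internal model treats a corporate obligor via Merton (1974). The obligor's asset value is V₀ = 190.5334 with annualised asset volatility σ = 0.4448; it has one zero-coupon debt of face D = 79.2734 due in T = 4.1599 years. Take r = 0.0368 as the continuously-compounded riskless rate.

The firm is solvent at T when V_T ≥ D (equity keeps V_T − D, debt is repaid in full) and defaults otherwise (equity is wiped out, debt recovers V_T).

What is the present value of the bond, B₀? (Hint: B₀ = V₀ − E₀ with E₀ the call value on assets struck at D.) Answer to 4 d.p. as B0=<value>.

d₁ = [ln(V₀/D) + (r + σ²/2)T] / (σ√T)
   = [ln(190.5334/79.2734) + (0.0368 + 0.5·0.4448²)·4.1599] / (0.4448·√4.1599)
   = [0.876925 + 0.564596] / 0.907207 = 1.588967
d₂ = d₁ − σ√T = 1.588967 − 0.907207 = 0.681760
N(d₁) = 0.943966,  N(d₂) = 0.752305,  e^(−rT) = 0.858057
E₀ = V₀·N(d₁) − D·e^(−rT)·N(d₂)
   = 190.5334·0.943966 − 79.2734·0.858057·0.752305 = 128.684451
B₀ = V₀ − E₀ = 190.5334 − 128.684451 = 61.848949

B0=61.8489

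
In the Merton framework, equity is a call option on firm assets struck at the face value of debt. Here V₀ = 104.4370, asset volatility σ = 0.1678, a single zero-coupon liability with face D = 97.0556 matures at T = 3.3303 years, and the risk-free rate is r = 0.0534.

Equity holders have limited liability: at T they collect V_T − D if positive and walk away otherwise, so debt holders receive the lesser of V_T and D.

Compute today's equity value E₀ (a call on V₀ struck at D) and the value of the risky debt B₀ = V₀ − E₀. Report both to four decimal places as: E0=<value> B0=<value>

E0=26.4432 B0=77.9938

d₁ = [ln(V₀/D) + (r + σ²/2)T] / (σ√T)
   = [ln(104.4370/97.0556) + (0.0534 + 0.5·0.1678²)·3.3303] / (0.1678·√3.3303)
   = [0.073300 + 0.224723] / 0.306220 = 0.973233
d₂ = d₁ − σ√T = 0.973233 − 0.306220 = 0.667013
N(d₁) = 0.834781,  N(d₂) = 0.747618,  e^(−rT) = 0.837078
E₀ = V₀·N(d₁) − D·e^(−rT)·N(d₂)
   = 104.4370·0.834781 − 97.0556·0.837078·0.747618 = 26.443234
B₀ = V₀ − E₀ = 104.4370 − 26.443234 = 77.993766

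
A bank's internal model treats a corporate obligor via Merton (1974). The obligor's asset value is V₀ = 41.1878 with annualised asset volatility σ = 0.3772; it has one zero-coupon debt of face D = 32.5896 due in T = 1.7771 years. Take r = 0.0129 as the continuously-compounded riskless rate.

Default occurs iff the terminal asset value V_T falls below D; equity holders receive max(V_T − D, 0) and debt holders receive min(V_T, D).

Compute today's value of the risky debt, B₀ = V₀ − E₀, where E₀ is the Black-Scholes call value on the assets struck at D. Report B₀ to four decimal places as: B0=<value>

d₁ = [ln(V₀/D) + (r + σ²/2)T] / (σ√T)
   = [ln(41.1878/32.5896) + (0.0129 + 0.5·0.3772²)·1.7771] / (0.3772·√1.7771)
   = [0.234149 + 0.149347] / 0.502837 = 0.762664
d₂ = d₁ − σ√T = 0.762664 − 0.502837 = 0.259827
N(d₁) = 0.777168,  N(d₂) = 0.602501,  e^(−rT) = 0.977336
E₀ = V₀·N(d₁) − D·e^(−rT)·N(d₂)
   = 41.1878·0.777168 − 32.5896·0.977336·0.602501 = 12.819581
B₀ = V₀ − E₀ = 41.1878 − 12.819581 = 28.368219

B0=28.3682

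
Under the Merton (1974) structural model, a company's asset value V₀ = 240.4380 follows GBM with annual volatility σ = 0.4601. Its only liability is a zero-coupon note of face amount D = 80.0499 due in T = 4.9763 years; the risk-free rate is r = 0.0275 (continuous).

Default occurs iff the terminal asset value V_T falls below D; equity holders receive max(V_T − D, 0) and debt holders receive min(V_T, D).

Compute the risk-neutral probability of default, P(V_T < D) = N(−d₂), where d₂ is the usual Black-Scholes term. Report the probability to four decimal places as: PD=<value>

PD=0.2446

d₁ = [ln(V₀/D) + (r + σ²/2)T] / (σ√T)
   = [ln(240.4380/80.0499) + (0.0275 + 0.5·0.4601²)·4.9763] / (0.4601·√4.9763)
   = [1.099812 + 0.663570] / 1.026374 = 1.718070
d₂ = d₁ − σ√T = 1.718070 − 1.026374 = 0.691696
risk-neutral PD = N(−d₂) = N(-0.691696) = 0.244564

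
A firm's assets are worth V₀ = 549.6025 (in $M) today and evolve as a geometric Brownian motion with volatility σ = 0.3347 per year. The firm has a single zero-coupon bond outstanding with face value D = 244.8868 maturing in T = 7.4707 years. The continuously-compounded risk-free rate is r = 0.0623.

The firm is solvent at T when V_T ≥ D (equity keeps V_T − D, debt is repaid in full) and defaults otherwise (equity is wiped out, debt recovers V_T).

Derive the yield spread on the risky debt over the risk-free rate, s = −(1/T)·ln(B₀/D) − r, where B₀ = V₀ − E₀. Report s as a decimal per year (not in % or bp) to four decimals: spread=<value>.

d₁ = [ln(V₀/D) + (r + σ²/2)T] / (σ√T)
   = [ln(549.6025/244.8868) + (0.0623 + 0.5·0.3347²)·7.4707] / (0.3347·√7.4707)
   = [0.808399 + 0.883874] / 0.914821 = 1.849840
d₂ = d₁ − σ√T = 1.849840 − 0.914821 = 0.935018
N(d₁) = 0.967832,  N(d₂) = 0.825111,  e^(−rT) = 0.627868
E₀ = V₀·N(d₁) − D·e^(−rT)·N(d₂)
   = 549.6025·0.967832 − 244.8868·0.627868·0.825111 = 405.056436
B₀ = V₀ − E₀ = 549.6025 − 405.056436 = 144.546064
spread = −(1/T)·ln(B₀/D) − r = −(1/7.4707)·ln(144.546064/244.8868) − 0.0623 = 0.00826873

spread=0.0083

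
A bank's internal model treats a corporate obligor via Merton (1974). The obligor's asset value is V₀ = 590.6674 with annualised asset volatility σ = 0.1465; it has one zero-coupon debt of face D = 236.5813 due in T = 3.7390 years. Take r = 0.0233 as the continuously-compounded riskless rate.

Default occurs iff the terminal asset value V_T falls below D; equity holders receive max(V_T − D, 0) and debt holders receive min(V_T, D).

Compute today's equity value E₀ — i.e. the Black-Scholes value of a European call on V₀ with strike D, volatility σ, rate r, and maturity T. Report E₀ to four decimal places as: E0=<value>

d₁ = [ln(V₀/D) + (r + σ²/2)T] / (σ√T)
   = [ln(590.6674/236.5813) + (0.0233 + 0.5·0.1465²)·3.7390] / (0.1465·√3.7390)
   = [0.914961 + 0.127242] / 0.283280 = 3.679063
d₂ = d₁ − σ√T = 3.679063 − 0.283280 = 3.395783
N(d₁) = 0.999883,  N(d₂) = 0.999658,  e^(−rT) = 0.916568
E₀ = V₀·N(d₁) − D·e^(−rT)·N(d₂)
   = 590.6674·0.999883 − 236.5813·0.916568·0.999658 = 373.829542

E0=373.8295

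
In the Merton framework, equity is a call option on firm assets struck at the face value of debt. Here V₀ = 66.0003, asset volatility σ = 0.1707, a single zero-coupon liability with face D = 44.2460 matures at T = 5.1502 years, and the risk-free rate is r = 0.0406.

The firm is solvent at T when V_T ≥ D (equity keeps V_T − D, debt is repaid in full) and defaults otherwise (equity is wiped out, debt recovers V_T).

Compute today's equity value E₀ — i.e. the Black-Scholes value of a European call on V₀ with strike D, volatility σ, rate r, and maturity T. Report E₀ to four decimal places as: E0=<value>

E0=30.5644

d₁ = [ln(V₀/D) + (r + σ²/2)T] / (σ√T)
   = [ln(66.0003/44.2460) + (0.0406 + 0.5·0.1707²)·5.1502] / (0.1707·√5.1502)
   = [0.399894 + 0.284133] / 0.387387 = 1.765744
d₂ = d₁ − σ√T = 1.765744 − 0.387387 = 1.378356
N(d₁) = 0.961281,  N(d₂) = 0.915953,  e^(−rT) = 0.811316
E₀ = V₀·N(d₁) − D·e^(−rT)·N(d₂)
   = 66.0003·0.961281 − 44.2460·0.811316·0.915953 = 30.564398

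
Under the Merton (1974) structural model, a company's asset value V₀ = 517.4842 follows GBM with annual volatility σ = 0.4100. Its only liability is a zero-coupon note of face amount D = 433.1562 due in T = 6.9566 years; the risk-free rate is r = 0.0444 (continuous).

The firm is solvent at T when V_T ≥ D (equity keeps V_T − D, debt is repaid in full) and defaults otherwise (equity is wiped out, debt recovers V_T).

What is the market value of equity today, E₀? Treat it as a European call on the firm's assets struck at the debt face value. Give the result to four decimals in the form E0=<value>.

d₁ = [ln(V₀/D) + (r + σ²/2)T] / (σ√T)
   = [ln(517.4842/433.1562) + (0.0444 + 0.5·0.4100²)·6.9566] / (0.4100·√6.9566)
   = [0.177881 + 0.893575] / 1.081390 = 0.990813
d₂ = d₁ − σ√T = 0.990813 − 1.081390 = -0.090577
N(d₁) = 0.839112,  N(d₂) = 0.463915,  e^(−rT) = 0.734274
E₀ = V₀·N(d₁) − D·e^(−rT)·N(d₂)
   = 517.4842·0.839112 − 433.1562·0.734274·0.463915 = 286.676544

E0=286.6765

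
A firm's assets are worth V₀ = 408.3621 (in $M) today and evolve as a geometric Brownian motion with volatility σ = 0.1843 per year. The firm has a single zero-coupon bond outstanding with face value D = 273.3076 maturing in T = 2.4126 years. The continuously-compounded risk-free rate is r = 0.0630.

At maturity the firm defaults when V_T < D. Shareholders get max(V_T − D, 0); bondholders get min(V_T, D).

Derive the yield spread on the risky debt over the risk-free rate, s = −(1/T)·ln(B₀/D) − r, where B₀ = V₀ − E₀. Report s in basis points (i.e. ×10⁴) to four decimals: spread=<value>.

spread=15.7455

d₁ = [ln(V₀/D) + (r + σ²/2)T] / (σ√T)
   = [ln(408.3621/273.3076) + (0.0630 + 0.5·0.1843²)·2.4126] / (0.1843·√2.4126)
   = [0.401556 + 0.192968] / 0.286265 = 2.076832
d₂ = d₁ − σ√T = 2.076832 − 0.286265 = 1.790567
N(d₁) = 0.981091,  N(d₂) = 0.963319,  e^(−rT) = 0.858994
E₀ = V₀·N(d₁) − D·e^(−rT)·N(d₂)
   = 408.3621·0.981091 − 273.3076·0.858994·0.963319 = 174.482761
B₀ = V₀ − E₀ = 408.3621 − 174.482761 = 233.879339
spread = −(1/T)·ln(B₀/D) − r = −(1/2.4126)·ln(233.879339/273.3076) − 0.0630 = 0.00157455
in basis points: 0.00157455 × 10⁴ = 15.7455 bp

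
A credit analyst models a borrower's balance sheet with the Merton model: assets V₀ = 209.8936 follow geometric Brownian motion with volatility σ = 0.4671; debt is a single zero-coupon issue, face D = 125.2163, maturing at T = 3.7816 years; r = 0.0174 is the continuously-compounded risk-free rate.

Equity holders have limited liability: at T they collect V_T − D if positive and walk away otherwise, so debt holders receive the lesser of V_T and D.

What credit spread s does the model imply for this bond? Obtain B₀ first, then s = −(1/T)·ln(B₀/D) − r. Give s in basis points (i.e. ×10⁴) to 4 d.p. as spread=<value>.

spread=528.4294

d₁ = [ln(V₀/D) + (r + σ²/2)T] / (σ√T)
   = [ln(209.8936/125.2163) + (0.0174 + 0.5·0.4671²)·3.7816] / (0.4671·√3.7816)
   = [0.516558 + 0.478339] / 0.908338 = 1.095294
d₂ = d₁ − σ√T = 1.095294 − 0.908338 = 0.186955
N(d₁) = 0.863306,  N(d₂) = 0.574152,  e^(−rT) = 0.936318
E₀ = V₀·N(d₁) − D·e^(−rT)·N(d₂)
   = 209.8936·0.863306 − 125.2163·0.936318·0.574152 = 113.887480
B₀ = V₀ − E₀ = 209.8936 − 113.887480 = 96.006120
spread = −(1/T)·ln(B₀/D) − r = −(1/3.7816)·ln(96.006120/125.2163) − 0.0174 = 0.05284294
in basis points: 0.05284294 × 10⁴ = 528.4294 bp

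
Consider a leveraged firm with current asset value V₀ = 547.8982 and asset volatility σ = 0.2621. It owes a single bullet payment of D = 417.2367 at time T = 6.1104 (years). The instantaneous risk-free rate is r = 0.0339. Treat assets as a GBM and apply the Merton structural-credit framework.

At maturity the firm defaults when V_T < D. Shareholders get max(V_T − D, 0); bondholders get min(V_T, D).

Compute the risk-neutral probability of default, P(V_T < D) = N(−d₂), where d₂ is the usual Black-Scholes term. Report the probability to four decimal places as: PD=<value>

PD=0.3386

d₁ = [ln(V₀/D) + (r + σ²/2)T] / (σ√T)
   = [ln(547.8982/417.2367) + (0.0339 + 0.5·0.2621²)·6.1104] / (0.2621·√6.1104)
   = [0.272436 + 0.417024] / 0.647891 = 1.064160
d₂ = d₁ − σ√T = 1.064160 − 0.647891 = 0.416269
risk-neutral PD = N(−d₂) = N(-0.416269) = 0.338606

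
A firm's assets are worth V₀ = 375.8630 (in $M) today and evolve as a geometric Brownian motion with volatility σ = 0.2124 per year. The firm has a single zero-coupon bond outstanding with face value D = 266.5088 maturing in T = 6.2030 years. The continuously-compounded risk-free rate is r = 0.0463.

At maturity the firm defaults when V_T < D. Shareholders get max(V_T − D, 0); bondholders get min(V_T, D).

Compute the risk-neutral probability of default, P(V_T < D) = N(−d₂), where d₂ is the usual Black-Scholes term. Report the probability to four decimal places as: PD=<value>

PD=0.1766

d₁ = [ln(V₀/D) + (r + σ²/2)T] / (σ√T)
   = [ln(375.8630/266.5088) + (0.0463 + 0.5·0.2124²)·6.2030] / (0.2124·√6.2030)
   = [0.343817 + 0.427119] / 0.529000 = 1.457348
d₂ = d₁ − σ√T = 1.457348 − 0.529000 = 0.928348
risk-neutral PD = N(−d₂) = N(-0.928348) = 0.176613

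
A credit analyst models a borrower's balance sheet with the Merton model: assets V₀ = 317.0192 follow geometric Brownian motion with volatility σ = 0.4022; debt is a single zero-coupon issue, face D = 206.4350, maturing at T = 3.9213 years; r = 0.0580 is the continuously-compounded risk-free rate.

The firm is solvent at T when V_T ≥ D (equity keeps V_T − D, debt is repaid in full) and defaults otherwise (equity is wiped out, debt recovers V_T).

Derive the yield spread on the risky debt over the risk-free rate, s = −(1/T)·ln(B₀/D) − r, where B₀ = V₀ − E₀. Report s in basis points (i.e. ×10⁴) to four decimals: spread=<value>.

d₁ = [ln(V₀/D) + (r + σ²/2)T] / (σ√T)
   = [ln(317.0192/206.4350) + (0.0580 + 0.5·0.4022²)·3.9213] / (0.4022·√3.9213)
   = [0.428977 + 0.544600] / 0.796447 = 1.222399
d₂ = d₁ − σ√T = 1.222399 − 0.796447 = 0.425951
N(d₁) = 0.889222,  N(d₂) = 0.664928,  e^(−rT) = 0.796574
E₀ = V₀·N(d₁) − D·e^(−rT)·N(d₂)
   = 317.0192·0.889222 − 206.4350·0.796574·0.664928 = 172.559006
B₀ = V₀ − E₀ = 317.0192 − 172.559006 = 144.460194
spread = −(1/T)·ln(B₀/D) − r = −(1/3.9213)·ln(144.460194/206.4350) − 0.0580 = 0.03303654
in basis points: 0.03303654 × 10⁴ = 330.3654 bp

spread=330.3654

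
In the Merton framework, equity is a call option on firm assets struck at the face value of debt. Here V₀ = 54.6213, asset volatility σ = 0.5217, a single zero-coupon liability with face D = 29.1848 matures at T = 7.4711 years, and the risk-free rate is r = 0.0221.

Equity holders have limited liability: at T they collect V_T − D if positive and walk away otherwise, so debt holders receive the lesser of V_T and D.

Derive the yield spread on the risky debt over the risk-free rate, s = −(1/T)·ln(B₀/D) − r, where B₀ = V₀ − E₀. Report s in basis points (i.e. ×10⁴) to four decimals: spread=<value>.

spread=549.5113

d₁ = [ln(V₀/D) + (r + σ²/2)T] / (σ√T)
   = [ln(54.6213/29.1848) + (0.0221 + 0.5·0.5217²)·7.4711] / (0.5217·√7.4711)
   = [0.626776 + 1.181819] / 1.425979 = 1.268318
d₂ = d₁ − σ√T = 1.268318 − 1.425979 = -0.157661
N(d₁) = 0.897658,  N(d₂) = 0.437362,  e^(−rT) = 0.847799
E₀ = V₀·N(d₁) − D·e^(−rT)·N(d₂)
   = 54.6213·0.897658 − 29.1848·0.847799·0.437362 = 38.209652
B₀ = V₀ − E₀ = 54.6213 − 38.209652 = 16.411648
spread = −(1/T)·ln(B₀/D) − r = −(1/7.4711)·ln(16.411648/29.1848) − 0.0221 = 0.05495113
in basis points: 0.05495113 × 10⁴ = 549.5113 bp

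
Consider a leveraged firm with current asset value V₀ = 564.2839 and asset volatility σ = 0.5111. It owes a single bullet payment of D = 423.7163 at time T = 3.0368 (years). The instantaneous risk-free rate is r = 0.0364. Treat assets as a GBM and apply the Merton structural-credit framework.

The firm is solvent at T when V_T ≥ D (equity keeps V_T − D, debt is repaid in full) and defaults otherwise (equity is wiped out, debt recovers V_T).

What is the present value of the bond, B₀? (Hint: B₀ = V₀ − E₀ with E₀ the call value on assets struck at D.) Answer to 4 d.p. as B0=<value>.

B0=294.9572

d₁ = [ln(V₀/D) + (r + σ²/2)T] / (σ√T)
   = [ln(564.2839/423.7163) + (0.0364 + 0.5·0.5111²)·3.0368] / (0.5111·√3.0368)
   = [0.286493 + 0.507181] / 0.890664 = 0.891104
d₂ = d₁ − σ√T = 0.891104 − 0.890664 = 0.000440
N(d₁) = 0.813563,  N(d₂) = 0.500175,  e^(−rT) = 0.895351
E₀ = V₀·N(d₁) − D·e^(−rT)·N(d₂)
   = 564.2839·0.813563 − 423.7163·0.895351·0.500175 = 269.326713
B₀ = V₀ − E₀ = 564.2839 − 269.326713 = 294.957187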